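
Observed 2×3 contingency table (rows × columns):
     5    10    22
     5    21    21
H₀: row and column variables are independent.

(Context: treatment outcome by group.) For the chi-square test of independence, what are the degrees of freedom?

df = (r−1)(c−1) = (2−1)·(3−1) = 2

degrees of freedom = 2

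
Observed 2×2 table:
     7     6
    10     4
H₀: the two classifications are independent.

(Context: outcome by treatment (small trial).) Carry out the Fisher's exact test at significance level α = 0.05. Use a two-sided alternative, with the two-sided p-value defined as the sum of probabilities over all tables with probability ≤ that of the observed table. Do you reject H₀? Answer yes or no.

Margins: r₁=13, r₂=14, c₁=17, c₂=10, n=27
p_obs = C(13,7)·C(14,10)/C(27,17); sum pmf over tables with pmf ≤ p_obs
p-value (two-sided) = 0.44007
At α=0.05: p ≥ α → fail to reject H₀

reject H₀: no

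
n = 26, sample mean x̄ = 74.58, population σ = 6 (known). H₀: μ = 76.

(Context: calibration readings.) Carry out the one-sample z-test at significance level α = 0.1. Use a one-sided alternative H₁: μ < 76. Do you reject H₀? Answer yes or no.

reject H₀: no

SE = σ/√n = 6/√26 = 1.1767
z = (x̄−μ₀)/SE = (74.58−76)/1.1767 = -1.2068
p-value (one-sided, H₁ less) = 0.11376
At α=0.1: p ≥ α → fail to reject H₀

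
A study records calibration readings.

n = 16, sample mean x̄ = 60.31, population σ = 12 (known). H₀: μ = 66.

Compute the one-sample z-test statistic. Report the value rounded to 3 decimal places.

SE = σ/√n = 12/√16 = 3.0000
z = (x̄−μ₀)/SE = (60.31−66)/3.0000 = -1.8967

test statistic = -1.897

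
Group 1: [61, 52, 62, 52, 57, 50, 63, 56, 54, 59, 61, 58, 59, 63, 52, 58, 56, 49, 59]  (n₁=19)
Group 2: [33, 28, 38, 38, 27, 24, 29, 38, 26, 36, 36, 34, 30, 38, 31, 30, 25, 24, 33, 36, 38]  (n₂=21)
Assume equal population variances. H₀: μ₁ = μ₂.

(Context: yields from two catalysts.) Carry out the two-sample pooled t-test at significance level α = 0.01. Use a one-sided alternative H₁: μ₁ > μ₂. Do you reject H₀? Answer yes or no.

reject H₀: yes

x̄₁=56.895, s₁=4.358, n₁=19
x̄₂=32.000, s₂=5.030, n₂=21
s_p² = [18·4.358² + 20·5.030²]/38 = 22.3102
SE = √(s_p²·(1/19+1/21)) = 1.4955
t = (56.895−32.000)/1.4955 = 16.6461
df = 38
p-value (one-sided, H₁ greater) = 0.00000
At α=0.01: p < α → reject H₀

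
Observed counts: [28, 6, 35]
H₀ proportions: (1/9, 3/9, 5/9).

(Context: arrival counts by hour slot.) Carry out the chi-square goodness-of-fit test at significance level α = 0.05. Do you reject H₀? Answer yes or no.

reject H₀: yes

n = 69; E_i = n·p_i = [7.67, 23.00, 38.33]
χ² = (28−7.67)²/7.67 + (6−23.00)²/23.00 + (35−38.33)²/38.33 = 66.7826
df = 2
p-value (upper-tail) = 0.00000
At α=0.05: p < α → reject H₀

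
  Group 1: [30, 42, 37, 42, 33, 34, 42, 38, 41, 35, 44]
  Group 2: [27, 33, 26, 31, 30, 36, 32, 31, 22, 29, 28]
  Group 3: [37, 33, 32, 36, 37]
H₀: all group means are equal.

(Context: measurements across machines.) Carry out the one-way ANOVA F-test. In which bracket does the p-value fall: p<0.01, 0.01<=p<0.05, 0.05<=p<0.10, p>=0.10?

p-value bracket: p<0.01

Group means [38.00, 29.55, 35.00], grand mean 34.000
SSB = Σnᵢ(x̄ᵢ−x̄)² = 399.273; SSW = ΣΣ(x−x̄ᵢ)² = 372.727
MSB = 399.273/2 = 199.6364; MSW = 372.727/24 = 15.5303
F = MSB/MSW = 12.8546
df = (2, 24)
p-value (upper-tail) = 0.00016
→ bracket: p<0.01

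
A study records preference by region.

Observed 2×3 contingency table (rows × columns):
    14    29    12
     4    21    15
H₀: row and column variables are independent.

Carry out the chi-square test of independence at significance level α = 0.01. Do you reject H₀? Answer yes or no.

Row totals [55, 40], col totals [18, 50, 27], n=95
χ² = (14−10.42)²/10.42 + (29−28.95)²/28.95 + (12−15.63)²/15.63 + (4−7.58)²/7.58 + (21−21.05)²/21.05 + (15−11.37)²/11.37 = 4.9232
df = 2
p-value (upper-tail) = 0.08530
At α=0.01: p ≥ α → fail to reject H₀

reject H₀: no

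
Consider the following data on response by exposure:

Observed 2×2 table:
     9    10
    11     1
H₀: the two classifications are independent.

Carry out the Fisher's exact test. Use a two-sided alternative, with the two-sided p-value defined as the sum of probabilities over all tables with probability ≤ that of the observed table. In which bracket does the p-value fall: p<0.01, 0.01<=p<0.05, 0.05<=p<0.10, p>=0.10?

Margins: r₁=19, r₂=12, c₁=20, c₂=11, n=31
p_obs = C(19,9)·C(12,11)/C(31,20); sum pmf over tables with pmf ≤ p_obs
p-value (two-sided) = 0.02011
→ bracket: 0.01<=p<0.05

p-value bracket: 0.01<=p<0.05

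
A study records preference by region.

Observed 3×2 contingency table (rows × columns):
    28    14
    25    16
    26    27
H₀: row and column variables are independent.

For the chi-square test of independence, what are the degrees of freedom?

degrees of freedom = 2

df = (r−1)(c−1) = (3−1)·(2−1) = 2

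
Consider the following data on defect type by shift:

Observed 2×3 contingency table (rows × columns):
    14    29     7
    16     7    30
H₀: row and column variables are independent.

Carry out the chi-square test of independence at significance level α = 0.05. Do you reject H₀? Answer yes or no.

Row totals [50, 53], col totals [30, 36, 37], n=103
χ² = (14−14.56)²/14.56 + (29−17.48)²/17.48 + (7−17.96)²/17.96 + (16−15.44)²/15.44 + (7−18.52)²/18.52 + (30−19.04)²/19.04 = 27.8113
df = 2
p-value (upper-tail) = 0.00000
At α=0.05: p < α → reject H₀

reject H₀: yes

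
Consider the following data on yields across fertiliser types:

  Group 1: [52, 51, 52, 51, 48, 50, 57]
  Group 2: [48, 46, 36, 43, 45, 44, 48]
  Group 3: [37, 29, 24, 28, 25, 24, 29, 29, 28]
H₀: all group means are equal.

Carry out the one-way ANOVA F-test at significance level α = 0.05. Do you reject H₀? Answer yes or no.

Group means [51.57, 44.29, 28.11], grand mean 40.174
SSB = Σnᵢ(x̄ᵢ−x̄)² = 2337.273; SSW = ΣΣ(x−x̄ᵢ)² = 272.032
MSB = 2337.273/2 = 1168.6363; MSW = 272.032/20 = 13.6016
F = MSB/MSW = 85.9191
df = (2, 20)
p-value (upper-tail) = 0.00000
At α=0.05: p < α → reject H₀

reject H₀: yes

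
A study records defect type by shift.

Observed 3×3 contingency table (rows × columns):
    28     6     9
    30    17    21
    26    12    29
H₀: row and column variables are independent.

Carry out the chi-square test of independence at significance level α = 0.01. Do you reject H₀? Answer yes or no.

Row totals [43, 68, 67], col totals [84, 35, 59], n=178
χ² = (28−20.29)²/20.29 + (6−8.46)²/8.46 + (9−14.25)²/14.25 + (30−32.09)²/32.09 + (17−13.37)²/13.37 + (21−22.54)²/22.54 + (26−31.62)²/31.62 + (12−13.17)²/13.17 + (29−22.21)²/22.21 = 9.9831
df = 4
p-value (upper-tail) = 0.04071
At α=0.01: p ≥ α → fail to reject H₀

reject H₀: no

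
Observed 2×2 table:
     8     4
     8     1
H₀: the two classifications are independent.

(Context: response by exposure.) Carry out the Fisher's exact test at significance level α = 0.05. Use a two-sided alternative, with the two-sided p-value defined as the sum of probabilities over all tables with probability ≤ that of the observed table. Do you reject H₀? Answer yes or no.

Margins: r₁=12, r₂=9, c₁=16, c₂=5, n=21
p_obs = C(12,8)·C(9,8)/C(21,16); sum pmf over tables with pmf ≤ p_obs
p-value (two-sided) = 0.33835
At α=0.05: p ≥ α → fail to reject H₀

reject H₀: no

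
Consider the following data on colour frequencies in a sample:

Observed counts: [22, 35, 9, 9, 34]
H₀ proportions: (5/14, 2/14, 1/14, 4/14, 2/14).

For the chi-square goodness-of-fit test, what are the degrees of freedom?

df = k − 1 = 5 − 1 = 4

degrees of freedom = 4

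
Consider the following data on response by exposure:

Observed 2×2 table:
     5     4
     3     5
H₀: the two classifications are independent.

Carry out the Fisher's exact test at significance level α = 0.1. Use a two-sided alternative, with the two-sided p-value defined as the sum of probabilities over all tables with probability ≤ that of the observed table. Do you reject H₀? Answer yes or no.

reject H₀: no

Margins: r₁=9, r₂=8, c₁=8, c₂=9, n=17
p_obs = C(9,5)·C(8,3)/C(17,8); sum pmf over tables with pmf ≤ p_obs
p-value (two-sided) = 0.63719
At α=0.1: p ≥ α → fail to reject H₀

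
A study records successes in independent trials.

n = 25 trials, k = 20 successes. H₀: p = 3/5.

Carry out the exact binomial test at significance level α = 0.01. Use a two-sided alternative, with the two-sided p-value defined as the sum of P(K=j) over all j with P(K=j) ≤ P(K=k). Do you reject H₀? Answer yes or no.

reject H₀: no

Exact binomial: n=25, k=20, p₀=3/5=0.6000
P(X=j) = C(n,j)·p₀^j·(1−p₀)^(n−j); p = Σ P(X=j) over j with P(X=j) ≤ P(X=20)
p-value (two-sided) = 0.04253
At α=0.01: p ≥ α → fail to reject H₀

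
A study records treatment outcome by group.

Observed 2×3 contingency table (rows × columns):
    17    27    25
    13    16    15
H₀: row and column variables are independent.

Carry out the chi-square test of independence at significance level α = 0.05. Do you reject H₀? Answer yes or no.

reject H₀: no

Row totals [69, 44], col totals [30, 43, 40], n=113
χ² = (17−18.32)²/18.32 + (27−26.26)²/26.26 + (25−24.42)²/24.42 + (13−11.68)²/11.68 + (16−16.74)²/16.74 + (15−15.58)²/15.58 = 0.3326
df = 2
p-value (upper-tail) = 0.84680
At α=0.05: p ≥ α → fail to reject H₀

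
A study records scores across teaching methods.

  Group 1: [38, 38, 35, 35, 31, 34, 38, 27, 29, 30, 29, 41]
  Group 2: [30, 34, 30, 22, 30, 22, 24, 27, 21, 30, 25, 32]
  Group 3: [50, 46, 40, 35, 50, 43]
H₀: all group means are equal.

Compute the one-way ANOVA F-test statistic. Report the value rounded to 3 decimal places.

Group means [33.75, 27.25, 44.00], grand mean 33.200
SSB = Σnᵢ(x̄ᵢ−x̄)² = 1128.300; SSW = ΣΣ(x−x̄ᵢ)² = 604.500
MSB = 1128.300/2 = 564.1500; MSW = 604.500/27 = 22.3889
F = MSB/MSW = 25.1978
df = (2, 27)

test statistic = 25.198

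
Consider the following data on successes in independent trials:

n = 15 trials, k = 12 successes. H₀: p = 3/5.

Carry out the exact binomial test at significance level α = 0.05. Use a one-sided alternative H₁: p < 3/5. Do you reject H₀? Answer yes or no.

reject H₀: no

Exact binomial: n=15, k=12, p₀=3/5=0.6000
P(X≤12) from Σ C(n,i)·p₀^i·(1−p₀)^(n−i)
p-value (one-sided, H₁ less) = 0.97289
At α=0.05: p ≥ α → fail to reject H₀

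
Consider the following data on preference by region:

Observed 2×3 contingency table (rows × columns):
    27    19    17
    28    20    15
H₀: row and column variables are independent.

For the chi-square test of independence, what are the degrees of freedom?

df = (r−1)(c−1) = (2−1)·(3−1) = 2

degrees of freedom = 2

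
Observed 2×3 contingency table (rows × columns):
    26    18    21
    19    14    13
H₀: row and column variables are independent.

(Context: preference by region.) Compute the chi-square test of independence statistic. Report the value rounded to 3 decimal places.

test statistic = 0.226

Row totals [65, 46], col totals [45, 32, 34], n=111
χ² = (26−26.35)²/26.35 + (18−18.74)²/18.74 + (21−19.91)²/19.91 + (19−18.65)²/18.65 + (14−13.26)²/13.26 + (13−14.09)²/14.09 = 0.2256
df = 2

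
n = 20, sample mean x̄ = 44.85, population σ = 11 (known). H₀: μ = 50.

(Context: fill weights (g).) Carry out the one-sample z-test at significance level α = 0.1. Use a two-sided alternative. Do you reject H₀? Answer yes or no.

reject H₀: yes

SE = σ/√n = 11/√20 = 2.4597
z = (x̄−μ₀)/SE = (44.85−50)/2.4597 = -2.0938
p-value (two-sided) = 0.03628
At α=0.1: p < α → reject H₀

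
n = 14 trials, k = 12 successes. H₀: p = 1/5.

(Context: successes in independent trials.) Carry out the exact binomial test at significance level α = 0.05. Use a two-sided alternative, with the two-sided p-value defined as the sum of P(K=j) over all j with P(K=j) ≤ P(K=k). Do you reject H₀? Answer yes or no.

Exact binomial: n=14, k=12, p₀=1/5=0.2000
P(X=j) = C(n,j)·p₀^j·(1−p₀)^(n−j); p = Σ P(X=j) over j with P(X=j) ≤ P(X=12)
p-value (two-sided) = 0.00000
At α=0.05: p < α → reject H₀

reject H₀: yes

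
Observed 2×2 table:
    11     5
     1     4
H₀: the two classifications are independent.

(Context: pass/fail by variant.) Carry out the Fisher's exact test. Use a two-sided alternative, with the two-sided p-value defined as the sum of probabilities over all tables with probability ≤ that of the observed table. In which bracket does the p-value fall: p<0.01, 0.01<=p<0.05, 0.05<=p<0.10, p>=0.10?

Margins: r₁=16, r₂=5, c₁=12, c₂=9, n=21
p_obs = C(16,11)·C(5,1)/C(21,12); sum pmf over tables with pmf ≤ p_obs
p-value (two-sided) = 0.11942
→ bracket: p>=0.10

p-value bracket: p>=0.10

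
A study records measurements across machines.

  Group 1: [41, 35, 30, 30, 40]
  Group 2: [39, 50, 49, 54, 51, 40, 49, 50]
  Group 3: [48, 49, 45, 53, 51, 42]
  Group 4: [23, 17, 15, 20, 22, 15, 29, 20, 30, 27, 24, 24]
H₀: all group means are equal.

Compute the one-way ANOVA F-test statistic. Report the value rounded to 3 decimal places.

Group means [35.20, 47.75, 48.00, 22.17], grand mean 35.871
SSB = Σnᵢ(x̄ᵢ−x̄)² = 4267.517; SSW = ΣΣ(x−x̄ᵢ)² = 667.967
MSB = 4267.517/3 = 1422.5057; MSW = 667.967/27 = 24.7395
F = MSB/MSW = 57.4994
df = (3, 27)

test statistic = 57.499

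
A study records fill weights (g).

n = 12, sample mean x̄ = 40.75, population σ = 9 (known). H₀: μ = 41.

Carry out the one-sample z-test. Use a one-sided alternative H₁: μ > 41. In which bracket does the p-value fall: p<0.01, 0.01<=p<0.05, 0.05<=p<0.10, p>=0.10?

SE = σ/√n = 9/√12 = 2.5981
z = (x̄−μ₀)/SE = (40.75−41)/2.5981 = -0.0962
p-value (one-sided, H₁ greater) = 0.53833
→ bracket: p>=0.10

p-value bracket: p>=0.10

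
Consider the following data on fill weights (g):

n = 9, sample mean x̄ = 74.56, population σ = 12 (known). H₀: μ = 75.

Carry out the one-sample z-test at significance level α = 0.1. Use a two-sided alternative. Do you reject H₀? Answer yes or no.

SE = σ/√n = 12/√9 = 4.0000
z = (x̄−μ₀)/SE = (74.56−75)/4.0000 = -0.1100
p-value (two-sided) = 0.91241
At α=0.1: p ≥ α → fail to reject H₀

reject H₀: no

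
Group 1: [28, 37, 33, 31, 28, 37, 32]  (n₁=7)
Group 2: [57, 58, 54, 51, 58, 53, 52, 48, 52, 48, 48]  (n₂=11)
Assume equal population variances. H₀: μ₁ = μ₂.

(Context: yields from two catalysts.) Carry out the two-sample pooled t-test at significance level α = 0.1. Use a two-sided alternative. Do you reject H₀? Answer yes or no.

reject H₀: yes

x̄₁=32.286, s₁=3.729, n₁=7
x̄₂=52.636, s₂=3.828, n₂=11
s_p² = [6·3.729² + 10·3.828²]/16 = 14.3734
SE = √(s_p²·(1/7+1/11)) = 1.8330
t = (32.286−52.636)/1.8330 = -11.1022
df = 16
p-value (two-sided) = 0.00000
At α=0.1: p < α → reject H₀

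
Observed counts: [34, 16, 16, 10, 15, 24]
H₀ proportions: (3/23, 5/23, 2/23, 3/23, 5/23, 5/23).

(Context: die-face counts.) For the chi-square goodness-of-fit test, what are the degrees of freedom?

degrees of freedom = 5

df = k − 1 = 6 − 1 = 5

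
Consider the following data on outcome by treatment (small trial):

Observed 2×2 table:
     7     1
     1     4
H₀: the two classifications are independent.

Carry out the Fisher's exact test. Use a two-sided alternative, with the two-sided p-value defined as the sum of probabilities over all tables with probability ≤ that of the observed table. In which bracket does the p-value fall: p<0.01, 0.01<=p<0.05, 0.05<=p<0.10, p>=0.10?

p-value bracket: 0.01<=p<0.05

Margins: r₁=8, r₂=5, c₁=8, c₂=5, n=13
p_obs = C(8,7)·C(5,1)/C(13,8); sum pmf over tables with pmf ≤ p_obs
p-value (two-sided) = 0.03186
→ bracket: 0.01<=p<0.05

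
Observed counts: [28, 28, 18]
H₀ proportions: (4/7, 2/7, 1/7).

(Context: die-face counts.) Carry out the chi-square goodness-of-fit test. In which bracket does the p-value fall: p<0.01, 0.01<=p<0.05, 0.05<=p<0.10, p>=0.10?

p-value bracket: p<0.01

n = 74; E_i = n·p_i = [42.29, 21.14, 10.57]
χ² = (28−42.29)²/42.29 + (28−21.14)²/21.14 + (18−10.57)²/10.57 = 12.2703
df = 2
p-value (upper-tail) = 0.00217
→ bracket: p<0.01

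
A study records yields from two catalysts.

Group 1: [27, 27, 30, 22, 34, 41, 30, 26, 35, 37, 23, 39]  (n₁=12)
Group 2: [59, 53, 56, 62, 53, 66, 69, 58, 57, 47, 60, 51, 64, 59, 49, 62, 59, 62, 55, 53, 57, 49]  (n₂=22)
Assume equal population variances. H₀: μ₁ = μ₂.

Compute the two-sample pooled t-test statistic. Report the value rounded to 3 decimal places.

x̄₁=30.917, s₁=6.244, n₁=12
x̄₂=57.273, s₂=5.717, n₂=22
s_p² = [11·6.244² + 21·5.717²]/32 = 34.8525
SE = √(s_p²·(1/12+1/22)) = 2.1186
t = (30.917−57.273)/2.1186 = -12.4402
df = 32

test statistic = -12.440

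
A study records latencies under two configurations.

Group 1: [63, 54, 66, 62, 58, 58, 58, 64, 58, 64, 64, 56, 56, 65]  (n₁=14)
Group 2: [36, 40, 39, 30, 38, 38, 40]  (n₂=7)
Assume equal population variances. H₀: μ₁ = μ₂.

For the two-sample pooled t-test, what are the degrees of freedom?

degrees of freedom = 19

df = n₁ + n₂ − 2 = 14 + 7 − 2 = 19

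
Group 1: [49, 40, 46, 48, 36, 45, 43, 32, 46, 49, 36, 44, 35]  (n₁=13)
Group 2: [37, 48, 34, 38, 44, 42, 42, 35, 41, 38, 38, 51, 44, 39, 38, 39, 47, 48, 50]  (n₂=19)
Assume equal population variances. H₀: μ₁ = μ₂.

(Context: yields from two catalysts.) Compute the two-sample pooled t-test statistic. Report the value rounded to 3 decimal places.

test statistic = 0.254

x̄₁=42.231, s₁=5.805, n₁=13
x̄₂=41.737, s₂=5.108, n₂=19
s_p² = [12·5.805² + 18·5.108²]/30 = 29.1331
SE = √(s_p²·(1/13+1/19)) = 1.9428
t = (42.231−41.737)/1.9428 = 0.2542
df = 30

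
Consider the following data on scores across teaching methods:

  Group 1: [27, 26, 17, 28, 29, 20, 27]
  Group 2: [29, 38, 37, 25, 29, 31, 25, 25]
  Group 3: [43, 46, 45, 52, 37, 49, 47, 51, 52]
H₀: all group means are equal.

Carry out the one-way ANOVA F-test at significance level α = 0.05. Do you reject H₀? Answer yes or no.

Group means [24.86, 29.88, 46.89], grand mean 34.792
SSB = Σnᵢ(x̄ᵢ−x̄)² = 2201.337; SSW = ΣΣ(x−x̄ᵢ)² = 504.621
MSB = 2201.337/2 = 1100.6687; MSW = 504.621/21 = 24.0296
F = MSB/MSW = 45.8048
df = (2, 21)
p-value (upper-tail) = 0.00000
At α=0.05: p < α → reject H₀

reject H₀: yes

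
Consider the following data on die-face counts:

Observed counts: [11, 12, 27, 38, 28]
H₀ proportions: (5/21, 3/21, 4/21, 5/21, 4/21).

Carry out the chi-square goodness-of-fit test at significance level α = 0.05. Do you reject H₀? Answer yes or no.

n = 116; E_i = n·p_i = [27.62, 16.57, 22.10, 27.62, 22.10]
χ² = (11−27.62)²/27.62 + (12−16.57)²/16.57 + (27−22.10)²/22.10 + (38−27.62)²/27.62 + (28−22.10)²/22.10 = 17.8297
df = 4
p-value (upper-tail) = 0.00133
At α=0.05: p < α → reject H₀

reject H₀: yes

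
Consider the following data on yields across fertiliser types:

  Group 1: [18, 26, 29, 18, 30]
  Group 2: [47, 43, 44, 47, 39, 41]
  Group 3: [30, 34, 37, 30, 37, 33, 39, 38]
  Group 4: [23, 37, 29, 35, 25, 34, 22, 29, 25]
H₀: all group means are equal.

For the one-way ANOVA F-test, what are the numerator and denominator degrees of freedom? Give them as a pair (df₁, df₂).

degrees of freedom = [3, 24]

k = 4 groups, N = 28 total
df = (k−1, N−k) = (4−1, 28−4) = (3, 24)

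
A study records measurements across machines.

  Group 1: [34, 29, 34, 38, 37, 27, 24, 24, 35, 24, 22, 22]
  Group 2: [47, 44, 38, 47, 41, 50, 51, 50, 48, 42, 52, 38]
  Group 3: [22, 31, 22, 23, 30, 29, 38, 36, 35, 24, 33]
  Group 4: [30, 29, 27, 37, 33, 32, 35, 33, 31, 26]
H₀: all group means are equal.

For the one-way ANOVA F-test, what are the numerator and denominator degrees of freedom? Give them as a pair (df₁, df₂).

k = 4 groups, N = 45 total
df = (k−1, N−k) = (4−1, 45−4) = (3, 41)

degrees of freedom = [3, 41]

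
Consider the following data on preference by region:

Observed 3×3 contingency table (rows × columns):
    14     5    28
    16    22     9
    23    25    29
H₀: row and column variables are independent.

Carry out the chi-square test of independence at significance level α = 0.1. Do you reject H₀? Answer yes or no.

Row totals [47, 47, 77], col totals [53, 52, 66], n=171
χ² = (14−14.57)²/14.57 + (5−14.29)²/14.29 + (28−18.14)²/18.14 + (16−14.57)²/14.57 + (22−14.29)²/14.29 + (9−18.14)²/18.14 + (23−23.87)²/23.87 + (25−23.42)²/23.42 + (29−29.72)²/29.72 = 20.4817
df = 4
p-value (upper-tail) = 0.00040
At α=0.1: p < α → reject H₀

reject H₀: yes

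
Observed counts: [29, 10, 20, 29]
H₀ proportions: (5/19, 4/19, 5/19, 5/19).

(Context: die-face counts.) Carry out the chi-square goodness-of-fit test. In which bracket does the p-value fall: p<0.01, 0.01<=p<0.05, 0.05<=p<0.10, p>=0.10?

n = 88; E_i = n·p_i = [23.16, 18.53, 23.16, 23.16]
χ² = (29−23.16)²/23.16 + (10−18.53)²/18.53 + (20−23.16)²/23.16 + (29−23.16)²/23.16 = 7.3023
df = 3
p-value (upper-tail) = 0.06286
→ bracket: 0.05<=p<0.10

p-value bracket: 0.05<=p<0.10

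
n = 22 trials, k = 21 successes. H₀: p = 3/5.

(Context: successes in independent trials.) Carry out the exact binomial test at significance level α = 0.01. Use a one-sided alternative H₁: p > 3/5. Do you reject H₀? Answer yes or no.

Exact binomial: n=22, k=21, p₀=3/5=0.6000
P(X≥21) from Σ C(n,i)·p₀^i·(1−p₀)^(n−i)
p-value (one-sided, H₁ greater) = 0.00021
At α=0.01: p < α → reject H₀

reject H₀: yes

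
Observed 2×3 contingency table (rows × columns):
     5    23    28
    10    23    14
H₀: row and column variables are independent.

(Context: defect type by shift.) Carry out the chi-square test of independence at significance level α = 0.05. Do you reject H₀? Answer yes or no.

reject H₀: no

Row totals [56, 47], col totals [15, 46, 42], n=103
χ² = (5−8.16)²/8.16 + (23−25.01)²/25.01 + (28−22.83)²/22.83 + (10−6.84)²/6.84 + (23−20.99)²/20.99 + (14−19.17)²/19.17 = 5.5896
df = 2
p-value (upper-tail) = 0.06113
At α=0.05: p ≥ α → fail to reject H₀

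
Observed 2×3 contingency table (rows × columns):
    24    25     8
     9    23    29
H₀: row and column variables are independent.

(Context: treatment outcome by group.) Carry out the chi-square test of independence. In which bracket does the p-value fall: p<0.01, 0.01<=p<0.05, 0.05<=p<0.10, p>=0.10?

Row totals [57, 61], col totals [33, 48, 37], n=118
χ² = (24−15.94)²/15.94 + (25−23.19)²/23.19 + (8−17.87)²/17.87 + (9−17.06)²/17.06 + (23−24.81)²/24.81 + (29−19.13)²/19.13 = 18.7063
df = 2
p-value (upper-tail) = 0.00009
→ bracket: p<0.01

p-value bracket: p<0.01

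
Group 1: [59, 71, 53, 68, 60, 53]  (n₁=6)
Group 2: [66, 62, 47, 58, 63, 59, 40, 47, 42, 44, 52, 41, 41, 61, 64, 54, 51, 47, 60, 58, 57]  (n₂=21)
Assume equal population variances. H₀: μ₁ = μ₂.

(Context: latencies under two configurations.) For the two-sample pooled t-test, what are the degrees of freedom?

df = n₁ + n₂ − 2 = 6 + 21 − 2 = 25

degrees of freedom = 25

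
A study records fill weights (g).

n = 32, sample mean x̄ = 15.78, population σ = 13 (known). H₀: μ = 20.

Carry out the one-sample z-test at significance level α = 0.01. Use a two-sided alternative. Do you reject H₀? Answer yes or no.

SE = σ/√n = 13/√32 = 2.2981
z = (x̄−μ₀)/SE = (15.78−20)/2.2981 = -1.8363
p-value (two-sided) = 0.06631
At α=0.01: p ≥ α → fail to reject H₀

reject H₀: no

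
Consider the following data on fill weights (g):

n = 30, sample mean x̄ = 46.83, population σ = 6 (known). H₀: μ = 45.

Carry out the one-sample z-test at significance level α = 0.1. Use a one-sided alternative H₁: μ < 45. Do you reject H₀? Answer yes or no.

reject H₀: no

SE = σ/√n = 6/√30 = 1.0954
z = (x̄−μ₀)/SE = (46.83−45)/1.0954 = 1.6706
p-value (one-sided, H₁ less) = 0.95260
At α=0.1: p ≥ α → fail to reject H₀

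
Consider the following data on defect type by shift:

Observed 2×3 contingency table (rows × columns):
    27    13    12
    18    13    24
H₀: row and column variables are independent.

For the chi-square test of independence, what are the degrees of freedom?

df = (r−1)(c−1) = (2−1)·(3−1) = 2

degrees of freedom = 2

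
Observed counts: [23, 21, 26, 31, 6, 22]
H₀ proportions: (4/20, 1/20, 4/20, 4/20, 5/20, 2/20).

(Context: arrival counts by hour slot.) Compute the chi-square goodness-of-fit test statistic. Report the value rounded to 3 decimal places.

n = 129; E_i = n·p_i = [25.80, 6.45, 25.80, 25.80, 32.25, 12.90]
χ² = (23−25.80)²/25.80 + (21−6.45)²/6.45 + (26−25.80)²/25.80 + (31−25.80)²/25.80 + (6−32.25)²/32.25 + (22−12.90)²/12.90 = 61.9612
df = 5

test statistic = 61.961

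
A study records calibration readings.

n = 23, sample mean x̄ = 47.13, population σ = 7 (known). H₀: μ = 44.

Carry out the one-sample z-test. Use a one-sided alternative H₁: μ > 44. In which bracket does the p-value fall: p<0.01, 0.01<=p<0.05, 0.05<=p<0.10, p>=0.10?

p-value bracket: 0.01<=p<0.05

SE = σ/√n = 7/√23 = 1.4596
z = (x̄−μ₀)/SE = (47.13−44)/1.4596 = 2.1444
p-value (one-sided, H₁ greater) = 0.01600
→ bracket: 0.01<=p<0.05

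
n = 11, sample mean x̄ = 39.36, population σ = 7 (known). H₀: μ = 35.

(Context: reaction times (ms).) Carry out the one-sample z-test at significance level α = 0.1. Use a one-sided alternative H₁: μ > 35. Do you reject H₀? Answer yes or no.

reject H₀: yes

SE = σ/√n = 7/√11 = 2.1106
z = (x̄−μ₀)/SE = (39.36−35)/2.1106 = 2.0658
p-value (one-sided, H₁ greater) = 0.01942
At α=0.1: p < α → reject H₀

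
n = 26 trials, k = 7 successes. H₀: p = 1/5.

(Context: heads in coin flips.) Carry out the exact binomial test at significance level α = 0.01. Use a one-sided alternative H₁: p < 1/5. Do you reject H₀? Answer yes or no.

reject H₀: no

Exact binomial: n=26, k=7, p₀=1/5=0.2000
P(X≤7) from Σ C(n,i)·p₀^i·(1−p₀)^(n−i)
p-value (one-sided, H₁ less) = 0.86871
At α=0.01: p ≥ α → fail to reject H₀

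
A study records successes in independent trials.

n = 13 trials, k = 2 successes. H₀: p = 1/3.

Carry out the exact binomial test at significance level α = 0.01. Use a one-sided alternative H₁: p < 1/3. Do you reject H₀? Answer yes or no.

Exact binomial: n=13, k=2, p₀=1/3=0.3333
P(X≤2) from Σ C(n,i)·p₀^i·(1−p₀)^(n−i)
p-value (one-sided, H₁ less) = 0.13873
At α=0.01: p ≥ α → fail to reject H₀

reject H₀: no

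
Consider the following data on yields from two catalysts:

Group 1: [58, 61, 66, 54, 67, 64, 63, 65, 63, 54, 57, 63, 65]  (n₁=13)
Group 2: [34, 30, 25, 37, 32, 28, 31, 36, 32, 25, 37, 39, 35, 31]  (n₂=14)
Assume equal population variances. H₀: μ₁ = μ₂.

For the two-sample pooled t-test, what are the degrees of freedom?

degrees of freedom = 25

df = n₁ + n₂ − 2 = 13 + 14 − 2 = 25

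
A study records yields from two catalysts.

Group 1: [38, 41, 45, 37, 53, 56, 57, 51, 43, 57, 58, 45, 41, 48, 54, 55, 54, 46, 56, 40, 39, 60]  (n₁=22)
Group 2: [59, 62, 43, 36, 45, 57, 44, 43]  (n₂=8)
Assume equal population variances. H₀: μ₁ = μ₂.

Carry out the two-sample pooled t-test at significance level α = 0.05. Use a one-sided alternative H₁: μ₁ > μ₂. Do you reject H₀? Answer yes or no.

x̄₁=48.818, s₁=7.513, n₁=22
x̄₂=48.625, s₂=9.365, n₂=8
s_p² = [21·7.513² + 7·9.365²]/28 = 64.2553
SE = √(s_p²·(1/22+1/8)) = 3.3095
t = (48.818−48.625)/3.3095 = 0.0584
df = 28
p-value (one-sided, H₁ greater) = 0.47693
At α=0.05: p ≥ α → fail to reject H₀

reject H₀: no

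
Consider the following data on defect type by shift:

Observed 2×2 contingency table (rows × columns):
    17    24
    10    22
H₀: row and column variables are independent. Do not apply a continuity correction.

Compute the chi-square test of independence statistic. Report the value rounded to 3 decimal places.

Row totals [41, 32], col totals [27, 46], n=73
χ² = (17−15.16)²/15.16 + (24−25.84)²/25.84 + (10−11.84)²/11.84 + (22−20.16)²/20.16 = 0.8044
df = 1

test statistic = 0.804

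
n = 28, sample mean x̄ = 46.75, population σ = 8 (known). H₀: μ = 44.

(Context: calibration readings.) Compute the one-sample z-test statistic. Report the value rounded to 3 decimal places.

test statistic = 1.819

SE = σ/√n = 8/√28 = 1.5119
z = (x̄−μ₀)/SE = (46.75−44)/1.5119 = 1.8190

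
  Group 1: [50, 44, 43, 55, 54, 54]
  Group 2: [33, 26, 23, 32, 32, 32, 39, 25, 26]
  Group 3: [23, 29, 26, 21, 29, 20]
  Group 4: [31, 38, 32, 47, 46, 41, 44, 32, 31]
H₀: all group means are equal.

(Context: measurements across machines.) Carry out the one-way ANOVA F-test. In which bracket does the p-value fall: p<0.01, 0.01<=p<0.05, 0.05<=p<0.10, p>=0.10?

p-value bracket: p<0.01

Group means [50.00, 29.78, 24.67, 38.00], grand mean 35.267
SSB = Σnᵢ(x̄ᵢ−x̄)² = 2314.978; SSW = ΣΣ(x−x̄ᵢ)² = 786.889
MSB = 2314.978/3 = 771.6593; MSW = 786.889/26 = 30.2650
F = MSB/MSW = 25.4968
df = (3, 26)
p-value (upper-tail) = 0.00000
→ bracket: p<0.01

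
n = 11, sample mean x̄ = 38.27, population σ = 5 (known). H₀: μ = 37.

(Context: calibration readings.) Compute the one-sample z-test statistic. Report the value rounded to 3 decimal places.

test statistic = 0.842

SE = σ/√n = 5/√11 = 1.5076
z = (x̄−μ₀)/SE = (38.27−37)/1.5076 = 0.8424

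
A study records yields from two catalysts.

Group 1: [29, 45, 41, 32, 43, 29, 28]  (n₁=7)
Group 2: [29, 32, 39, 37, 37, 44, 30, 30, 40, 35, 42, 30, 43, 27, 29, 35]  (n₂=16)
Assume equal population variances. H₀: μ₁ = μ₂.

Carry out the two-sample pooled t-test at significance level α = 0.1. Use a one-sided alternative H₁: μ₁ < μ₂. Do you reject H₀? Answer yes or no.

reject H₀: no

x̄₁=35.286, s₁=7.410, n₁=7
x̄₂=34.938, s₂=5.555, n₂=16
s_p² = [6·7.410² + 15·5.555²]/21 = 37.7317
SE = √(s_p²·(1/7+1/16)) = 2.7836
t = (35.286−34.938)/2.7836 = 0.1251
df = 21
p-value (one-sided, H₁ less) = 0.54918
At α=0.1: p ≥ α → fail to reject H₀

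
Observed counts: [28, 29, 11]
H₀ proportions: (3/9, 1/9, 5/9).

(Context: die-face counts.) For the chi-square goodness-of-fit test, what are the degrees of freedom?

df = k − 1 = 3 − 1 = 2

degrees of freedom = 2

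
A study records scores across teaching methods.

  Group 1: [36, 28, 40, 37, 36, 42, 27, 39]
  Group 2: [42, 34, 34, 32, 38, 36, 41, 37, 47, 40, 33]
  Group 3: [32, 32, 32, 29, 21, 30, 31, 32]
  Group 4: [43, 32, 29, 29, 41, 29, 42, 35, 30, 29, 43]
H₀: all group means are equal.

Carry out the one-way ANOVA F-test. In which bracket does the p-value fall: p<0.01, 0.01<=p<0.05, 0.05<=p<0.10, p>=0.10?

Group means [35.62, 37.64, 29.88, 34.73], grand mean 34.737
SSB = Σnᵢ(x̄ᵢ−x̄)² = 287.891; SSW = ΣΣ(x−x̄ᵢ)² = 901.477
MSB = 287.891/3 = 95.9637; MSW = 901.477/34 = 26.5140
F = MSB/MSW = 3.6194
df = (3, 34)
p-value (upper-tail) = 0.02274
→ bracket: 0.01<=p<0.05

p-value bracket: 0.01<=p<0.05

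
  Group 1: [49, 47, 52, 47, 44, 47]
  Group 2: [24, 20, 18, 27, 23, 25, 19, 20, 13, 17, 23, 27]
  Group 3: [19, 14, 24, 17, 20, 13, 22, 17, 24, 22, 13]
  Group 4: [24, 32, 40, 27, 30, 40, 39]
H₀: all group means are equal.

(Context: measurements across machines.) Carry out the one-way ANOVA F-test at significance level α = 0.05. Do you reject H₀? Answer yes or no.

Group means [47.67, 21.33, 18.64, 33.14], grand mean 27.194
SSB = Σnᵢ(x̄ᵢ−x̄)² = 3980.236; SSW = ΣΣ(x−x̄ᵢ)² = 667.403
MSB = 3980.236/3 = 1326.7454; MSW = 667.403/32 = 20.8563
F = MSB/MSW = 63.6136
df = (3, 32)
p-value (upper-tail) = 0.00000
At α=0.05: p < α → reject H₀

reject H₀: yes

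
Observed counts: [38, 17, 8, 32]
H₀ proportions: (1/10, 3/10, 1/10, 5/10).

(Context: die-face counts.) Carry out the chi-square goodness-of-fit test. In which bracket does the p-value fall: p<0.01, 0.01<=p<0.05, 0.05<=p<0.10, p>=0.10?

n = 95; E_i = n·p_i = [9.50, 28.50, 9.50, 47.50]
χ² = (38−9.50)²/9.50 + (17−28.50)²/28.50 + (8−9.50)²/9.50 + (32−47.50)²/47.50 = 95.4351
df = 3
p-value (upper-tail) = 0.00000
→ bracket: p<0.01

p-value bracket: p<0.01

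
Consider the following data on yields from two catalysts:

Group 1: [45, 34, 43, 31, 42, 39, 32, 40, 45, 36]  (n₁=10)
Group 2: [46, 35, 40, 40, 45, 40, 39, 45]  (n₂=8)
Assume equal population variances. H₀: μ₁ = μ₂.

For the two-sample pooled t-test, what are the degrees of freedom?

degrees of freedom = 16

df = n₁ + n₂ − 2 = 10 + 8 − 2 = 16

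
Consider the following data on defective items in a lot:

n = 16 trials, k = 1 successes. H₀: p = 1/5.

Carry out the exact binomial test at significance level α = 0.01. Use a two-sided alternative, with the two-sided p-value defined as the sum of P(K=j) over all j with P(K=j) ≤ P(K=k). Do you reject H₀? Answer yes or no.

reject H₀: no

Exact binomial: n=16, k=1, p₀=1/5=0.2000
P(X=j) = C(n,j)·p₀^j·(1−p₀)^(n−j); p = Σ P(X=j) over j with P(X=j) ≤ P(X=1)
p-value (two-sided) = 0.22243
At α=0.01: p ≥ α → fail to reject H₀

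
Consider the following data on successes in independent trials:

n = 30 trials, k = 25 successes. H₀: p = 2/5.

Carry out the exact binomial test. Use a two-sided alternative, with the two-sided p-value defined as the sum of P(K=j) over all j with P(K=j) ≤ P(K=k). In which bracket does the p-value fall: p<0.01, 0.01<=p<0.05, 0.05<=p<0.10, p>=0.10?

p-value bracket: p<0.01

Exact binomial: n=30, k=25, p₀=2/5=0.4000
P(X=j) = C(n,j)·p₀^j·(1−p₀)^(n−j); p = Σ P(X=j) over j with P(X=j) ≤ P(X=25)
p-value (two-sided) = 0.00000
→ bracket: p<0.01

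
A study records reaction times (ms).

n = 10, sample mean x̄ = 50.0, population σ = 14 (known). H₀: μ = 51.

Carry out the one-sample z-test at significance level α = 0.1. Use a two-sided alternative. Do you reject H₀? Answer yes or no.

reject H₀: no

SE = σ/√n = 14/√10 = 4.4272
z = (x̄−μ₀)/SE = (50.0−51)/4.4272 = -0.2259
p-value (two-sided) = 0.82130
At α=0.1: p ≥ α → fail to reject H₀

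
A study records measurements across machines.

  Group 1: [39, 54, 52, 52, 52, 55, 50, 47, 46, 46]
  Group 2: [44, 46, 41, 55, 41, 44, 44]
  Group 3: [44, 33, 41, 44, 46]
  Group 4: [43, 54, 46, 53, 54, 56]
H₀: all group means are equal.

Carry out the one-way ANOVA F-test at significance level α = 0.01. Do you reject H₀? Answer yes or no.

Group means [49.30, 45.00, 41.60, 51.00], grand mean 47.214
SSB = Σnᵢ(x̄ᵢ−x̄)² = 321.414; SSW = ΣΣ(x−x̄ᵢ)² = 587.300
MSB = 321.414/3 = 107.1381; MSW = 587.300/24 = 24.4708
F = MSB/MSW = 4.3782
df = (3, 24)
p-value (upper-tail) = 0.01357
At α=0.01: p ≥ α → fail to reject H₀

reject H₀: no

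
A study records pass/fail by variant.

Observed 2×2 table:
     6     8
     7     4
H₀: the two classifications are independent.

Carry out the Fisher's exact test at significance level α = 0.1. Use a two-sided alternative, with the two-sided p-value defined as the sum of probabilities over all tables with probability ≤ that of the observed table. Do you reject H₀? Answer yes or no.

reject H₀: no

Margins: r₁=14, r₂=11, c₁=13, c₂=12, n=25
p_obs = C(14,6)·C(11,7)/C(25,13); sum pmf over tables with pmf ≤ p_obs
p-value (two-sided) = 0.42831
At α=0.1: p ≥ α → fail to reject H₀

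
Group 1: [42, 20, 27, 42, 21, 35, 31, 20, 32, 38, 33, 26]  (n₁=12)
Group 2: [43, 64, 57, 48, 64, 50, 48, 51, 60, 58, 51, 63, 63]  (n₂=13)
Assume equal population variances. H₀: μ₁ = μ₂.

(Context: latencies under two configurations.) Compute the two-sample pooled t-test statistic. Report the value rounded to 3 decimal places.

x̄₁=30.583, s₁=7.937, n₁=12
x̄₂=55.385, s₂=7.217, n₂=13
s_p² = [11·7.937² + 12·7.217²]/23 = 57.3041
SE = √(s_p²·(1/12+1/13)) = 3.0304
t = (30.583−55.385)/3.0304 = -8.1842
df = 23

test statistic = -8.184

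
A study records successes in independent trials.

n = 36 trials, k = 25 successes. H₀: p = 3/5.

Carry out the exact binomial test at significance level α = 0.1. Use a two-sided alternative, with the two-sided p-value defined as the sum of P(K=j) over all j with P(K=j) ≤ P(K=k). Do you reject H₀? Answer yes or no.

Exact binomial: n=36, k=25, p₀=3/5=0.6000
P(X=j) = C(n,j)·p₀^j·(1−p₀)^(n−j); p = Σ P(X=j) over j with P(X=j) ≤ P(X=25)
p-value (two-sided) = 0.30799
At α=0.1: p ≥ α → fail to reject H₀

reject H₀: no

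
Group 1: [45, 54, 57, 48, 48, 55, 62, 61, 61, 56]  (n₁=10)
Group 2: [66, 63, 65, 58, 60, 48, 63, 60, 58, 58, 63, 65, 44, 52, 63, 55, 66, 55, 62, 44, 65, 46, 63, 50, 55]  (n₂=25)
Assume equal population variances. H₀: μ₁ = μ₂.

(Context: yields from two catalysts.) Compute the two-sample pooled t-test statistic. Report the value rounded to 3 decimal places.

test statistic = -1.256

x̄₁=54.700, s₁=6.001, n₁=10
x̄₂=57.880, s₂=7.032, n₂=25
s_p² = [9·6.001² + 24·7.032²]/33 = 45.7800
SE = √(s_p²·(1/10+1/25)) = 2.5316
t = (54.700−57.880)/2.5316 = -1.2561
df = 33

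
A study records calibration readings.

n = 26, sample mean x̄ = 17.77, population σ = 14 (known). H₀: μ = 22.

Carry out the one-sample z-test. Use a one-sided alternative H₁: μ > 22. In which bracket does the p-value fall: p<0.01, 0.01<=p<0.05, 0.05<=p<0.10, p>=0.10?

p-value bracket: p>=0.10

SE = σ/√n = 14/√26 = 2.7456
z = (x̄−μ₀)/SE = (17.77−22)/2.7456 = -1.5406
p-value (one-sided, H₁ greater) = 0.93830
→ bracket: p>=0.10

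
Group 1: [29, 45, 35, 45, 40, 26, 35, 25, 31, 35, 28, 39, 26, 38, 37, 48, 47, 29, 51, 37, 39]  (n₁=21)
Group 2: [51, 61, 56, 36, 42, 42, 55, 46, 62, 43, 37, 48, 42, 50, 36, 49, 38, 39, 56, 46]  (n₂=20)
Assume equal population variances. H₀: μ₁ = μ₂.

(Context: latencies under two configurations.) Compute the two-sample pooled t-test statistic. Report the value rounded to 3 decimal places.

x̄₁=36.429, s₁=7.743, n₁=21
x̄₂=46.750, s₂=8.130, n₂=20
s_p² = [20·7.743² + 19·8.130²]/39 = 62.9460
SE = √(s_p²·(1/21+1/20)) = 2.4789
t = (36.429−46.750)/2.4789 = -4.1638
df = 39

test statistic = -4.164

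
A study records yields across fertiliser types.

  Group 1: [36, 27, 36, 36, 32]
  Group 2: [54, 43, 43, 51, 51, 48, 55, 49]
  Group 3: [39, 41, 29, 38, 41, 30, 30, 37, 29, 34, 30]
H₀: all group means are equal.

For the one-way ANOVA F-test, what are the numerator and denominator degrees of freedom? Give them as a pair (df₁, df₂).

degrees of freedom = [2, 21]

k = 3 groups, N = 24 total
df = (k−1, N−k) = (3−1, 24−3) = (2, 21)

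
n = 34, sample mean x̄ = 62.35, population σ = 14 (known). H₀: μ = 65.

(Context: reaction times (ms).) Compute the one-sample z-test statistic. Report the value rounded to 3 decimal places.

test statistic = -1.104

SE = σ/√n = 14/√34 = 2.4010
z = (x̄−μ₀)/SE = (62.35−65)/2.4010 = -1.1037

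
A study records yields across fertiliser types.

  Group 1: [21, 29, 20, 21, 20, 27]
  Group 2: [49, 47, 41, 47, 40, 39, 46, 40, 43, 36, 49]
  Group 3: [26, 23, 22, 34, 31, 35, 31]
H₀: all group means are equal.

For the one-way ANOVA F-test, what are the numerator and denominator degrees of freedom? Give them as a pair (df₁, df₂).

degrees of freedom = [2, 21]

k = 3 groups, N = 24 total
df = (k−1, N−k) = (3−1, 24−3) = (2, 21)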